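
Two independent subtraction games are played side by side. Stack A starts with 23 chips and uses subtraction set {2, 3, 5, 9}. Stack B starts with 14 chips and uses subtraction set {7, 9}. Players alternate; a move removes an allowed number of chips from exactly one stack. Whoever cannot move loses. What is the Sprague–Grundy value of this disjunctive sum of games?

Stack A, S = {2, 3, 5, 9}:
G(0) = 0
G(1) = mex{} = 0
G(2) = mex{0} = 1
G(3) = mex{0,0} = 1
G(4) = mex{1,0} = 2
G(5) = mex{1,1,0} = 2
G(6) = mex{2,1,0} = 3
G(7) = mex{2,2,1} = 0
G(8) = mex{3,2,1} = 0
G(9) = mex{0,3,2,0} = 1
G(10) = mex{0,0,2,0} = 1
G(11) = mex{1,0,3,1} = 2
G(12) = mex{1,1,0,1} = 2
G(13) = mex{2,1,0,2} = 3
G(14) = mex{2,2,1,2} = 0
G(15) = mex{3,2,1,3} = 0
G(16) = mex{0,3,2,0} = 1
G(17) = mex{0,0,2,0} = 1
G(18) = mex{1,0,3,1} = 2
G(19) = mex{1,1,0,1} = 2
G(20) = mex{2,1,0,2} = 3
G(21) = mex{2,2,1,2} = 0
G(22) = mex{3,2,1,3} = 0
G(23) = mex{0,3,2,0} = 1
G_A(23) = 1.
Stack B, S = {7, 9}:
n :  0  1  2  3  4  5  6  7  8  9 10 11 12 13 14
G :  0  0  0  0  0  0  0  1  1  1  1  1  1  1  2
G_B(14) = 2.
Combined Grundy value = 1 ⊕ 2 = 3.

3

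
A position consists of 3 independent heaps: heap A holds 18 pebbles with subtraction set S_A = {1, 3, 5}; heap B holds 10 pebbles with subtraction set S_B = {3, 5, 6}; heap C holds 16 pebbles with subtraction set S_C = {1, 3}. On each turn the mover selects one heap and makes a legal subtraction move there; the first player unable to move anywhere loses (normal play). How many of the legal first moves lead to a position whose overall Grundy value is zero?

Heap A, S = {1, 3, 5}:
G(0) = 0
G(1) = mex{0} = 1
G(2) = mex{1} = 0
G(3) = mex{0,0} = 1
G(4) = mex{1,1} = 0
G(5) = mex{0,0,0} = 1
G(6) = mex{1,1,1} = 0
G(7) = mex{0,0,0} = 1
G(8) = mex{1,1,1} = 0
G(9) = mex{0,0,0} = 1
G(10) = mex{1,1,1} = 0
G(11) = mex{0,0,0} = 1
G(12) = mex{1,1,1} = 0
G(13) = mex{0,0,0} = 1
G(14) = mex{1,1,1} = 0
G(15) = mex{0,0,0} = 1
G(16) = mex{1,1,1} = 0
G(17) = mex{0,0,0} = 1
G(18) = mex{1,1,1} = 0
G_A(18) = 0.
Heap B, S = {3, 5, 6}:
G(0) = 0
G(1) = mex{} = 0
G(2) = mex{} = 0
G(3) = mex{0} = 1
G(4) = mex{0} = 1
G(5) = mex{0,0} = 1
G(6) = mex{1,0,0} = 2
G(7) = mex{1,0,0} = 2
G(8) = mex{1,1,0} = 2
G(9) = mex{2,1,1} = 0
G(10) = mex{2,1,1} = 0
G_B(10) = 0.
Heap C, S = {1, 3}:
G(0) = 0
G(1) = mex{0} = 1
G(2) = mex{1} = 0
G(3) = mex{0,0} = 1
G(4) = mex{1,1} = 0
G(5) = mex{0,0} = 1
G(6) = mex{1,1} = 0
G(7) = mex{0,0} = 1
G(8) = mex{1,1} = 0
G(9) = mex{0,0} = 1
G(10) = mex{1,1} = 0
G(11) = mex{0,0} = 1
G(12) = mex{1,1} = 0
G(13) = mex{0,0} = 1
G(14) = mex{1,1} = 0
G(15) = mex{0,0} = 1
G(16) = mex{1,1} = 0
G_C(16) = 0.
Combined Grundy value = 0 ⊕ 0 ⊕ 0 = 0.
A winning move leaves total XOR = 0, i.e. changes one component's Grundy value g to g ⊕ X where X is the current total.
Heap A: target g' = 0⊕0 = 0, but every legal move changes the Grundy value (mex property), so 0 moves.
Heap B: target g' = 0⊕0 = 0, but every legal move changes the Grundy value (mex property), so 0 moves.
Heap C: target g' = 0⊕0 = 0, but every legal move changes the Grundy value (mex property), so 0 moves.

0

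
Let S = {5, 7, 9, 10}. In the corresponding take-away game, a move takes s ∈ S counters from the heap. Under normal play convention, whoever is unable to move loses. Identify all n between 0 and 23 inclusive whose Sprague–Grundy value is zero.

0, 1, 2, 3, 4, 15, 16, 17, 18, 19

G(0) = 0
G(1) = mex{} = 0
G(2) = mex{} = 0
G(3) = mex{} = 0
G(4) = mex{} = 0
G(5) = mex{0} = 1
G(6) = mex{0} = 1
G(7) = mex{0,0} = 1
G(8) = mex{0,0} = 1
G(9) = mex{0,0,0} = 1
G(10) = mex{1,0,0,0} = 2
G(11) = mex{1,0,0,0} = 2
G(12) = mex{1,1,0,0} = 2
G(13) = mex{1,1,0,0} = 2
G(14) = mex{1,1,1,0} = 2
G(15) = mex{2,1,1,1} = 0
G(16) = mex{2,1,1,1} = 0
G(17) = mex{2,2,1,1} = 0
G(18) = mex{2,2,1,1} = 0
G(19) = mex{2,2,2,1} = 0
G(20) = mex{0,2,2,2} = 1
G(21) = mex{0,2,2,2} = 1
G(22) = mex{0,0,2,2} = 1
G(23) = mex{0,0,2,2} = 1
P-positions are exactly the n with G(n) = 0.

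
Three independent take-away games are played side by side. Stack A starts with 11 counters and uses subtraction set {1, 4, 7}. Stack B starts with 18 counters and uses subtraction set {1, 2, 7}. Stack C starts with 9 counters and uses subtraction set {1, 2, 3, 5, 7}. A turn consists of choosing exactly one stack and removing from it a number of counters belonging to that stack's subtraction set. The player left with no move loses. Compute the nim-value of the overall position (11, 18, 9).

Stack A, S = {1, 4, 7}:
n :  0  1  2  3  4  5  6  7  8  9 10 11
G :  0  1  0  1  2  0  1  2  0  1  0  1
G_A(11) = 1.
Stack B, S = {1, 2, 7}:
n :  0  1  2  3  4  5  6  7  8  9 10 11 12 13 14 15 16 17 18
G :  0  1  2  0  1  2  0  1  2  0  1  2  0  1  2  0  1  2  0
G_B(18) = 0.
Stack C, S = {1, 2, 3, 5, 7}:
G(0) = 0
G(1) = mex{0} = 1
G(2) = mex{1,0} = 2
G(3) = mex{2,1,0} = 3
G(4) = mex{3,2,1} = 0
G(5) = mex{0,3,2,0} = 1
G(6) = mex{1,0,3,1} = 2
G(7) = mex{2,1,0,2,0} = 3
G(8) = mex{3,2,1,3,1} = 0
G(9) = mex{0,3,2,0,2} = 1
G_C(9) = 1.
Combined Grundy value = 1 ⊕ 0 ⊕ 1 = 0.

0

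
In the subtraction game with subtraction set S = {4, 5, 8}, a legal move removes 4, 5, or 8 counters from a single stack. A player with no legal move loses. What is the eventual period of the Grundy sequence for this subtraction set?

G(0) = 0
G(1) = mex{} = 0
G(2) = mex{} = 0
G(3) = mex{} = 0
G(4) = mex{0} = 1
G(5) = mex{0,0} = 1
G(6) = mex{0,0} = 1
G(7) = mex{0,0} = 1
G(8) = mex{1,0,0} = 2
G(9) = mex{1,1,0} = 2
G(10) = mex{1,1,0} = 2
G(11) = mex{1,1,0} = 2
G(12) = mex{2,1,1} = 0
G(13) = mex{2,2,1} = 0
G(14) = mex{2,2,1} = 0
G(15) = mex{2,2,1} = 0
G(16) = mex{0,2,2} = 1
G(17) = mex{0,0,2} = 1
G(18) = mex{0,0,2} = 1
G(19) = mex{0,0,2} = 1
G(20) = mex{1,0,0} = 2
G(21) = mex{1,1,0} = 2
G(22) = mex{1,1,0} = 2
G(23) = mex{1,1,0} = 2
G(24) = mex{2,1,1} = 0
G(25) = mex{2,2,1} = 0
G(n+12) = G(n) holds for n = 0,…,7 (a full window of length max(S) = 8), so the sequence is purely periodic with period 12.

12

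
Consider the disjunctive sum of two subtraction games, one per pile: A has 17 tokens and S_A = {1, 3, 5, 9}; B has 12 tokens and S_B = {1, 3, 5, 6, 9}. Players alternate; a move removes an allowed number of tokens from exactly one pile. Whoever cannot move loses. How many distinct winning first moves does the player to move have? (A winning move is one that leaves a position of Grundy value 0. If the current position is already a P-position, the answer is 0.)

Pile A, S = {1, 3, 5, 9}:
n :  0  1  2  3  4  5  6  7  8  9 10 11 12 13 14 15 16 17
G :  0  1  0  1  0  1  0  1  0  1  0  1  0  1  0  1  0  1
G_A(17) = 1.
Pile B, S = {1, 3, 5, 6, 9}:
G(0) = 0
G(1) = mex{0} = 1
G(2) = mex{1} = 0
G(3) = mex{0,0} = 1
G(4) = mex{1,1} = 0
G(5) = mex{0,0,0} = 1
G(6) = mex{1,1,1,0} = 2
G(7) = mex{2,0,0,1} = 3
G(8) = mex{3,1,1,0} = 2
G(9) = mex{2,2,0,1,0} = 3
G(10) = mex{3,3,1,0,1} = 2
G(11) = mex{2,2,2,1,0} = 3
G(12) = mex{3,3,3,2,1} = 0
G_B(12) = 0.
Combined Grundy value = 1 ⊕ 0 = 1.
A winning move leaves total XOR = 0, i.e. changes one component's Grundy value g to g ⊕ X where X is the current total.
Pile A: need g' = 1⊕1 = 0. Options: 17−1→G=0, 17−3→G=0, 17−5→G=0, 17−9→G=0. Hits: 4.
Pile B: need g' = 0⊕1 = 1. Options: 12−1→G=3, 12−3→G=3, 12−5→G=3, 12−6→G=2, 12−9→G=1. Hits: 1.

5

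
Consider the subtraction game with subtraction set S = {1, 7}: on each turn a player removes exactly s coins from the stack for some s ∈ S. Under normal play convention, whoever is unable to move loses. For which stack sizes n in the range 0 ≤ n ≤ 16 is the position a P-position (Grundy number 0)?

G(0) = 0
G(1) = mex{0} = 1
G(2) = mex{1} = 0
G(3) = mex{0} = 1
G(4) = mex{1} = 0
G(5) = mex{0} = 1
G(6) = mex{1} = 0
G(7) = mex{0,0} = 1
G(8) = mex{1,1} = 0
G(9) = mex{0,0} = 1
G(10) = mex{1,1} = 0
G(11) = mex{0,0} = 1
G(12) = mex{1,1} = 0
G(13) = mex{0,0} = 1
G(14) = mex{1,1} = 0
G(15) = mex{0,0} = 1
G(16) = mex{1,1} = 0
P-positions are exactly the n with G(n) = 0.

0, 2, 4, 6, 8, 10, 12, 14, 16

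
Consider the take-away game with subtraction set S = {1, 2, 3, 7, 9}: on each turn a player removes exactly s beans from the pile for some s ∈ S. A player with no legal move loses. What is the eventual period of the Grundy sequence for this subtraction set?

n :  0  1  2  3  4  5  6  7  8  9 10 11 12 13 14
G :  0  1  2  3  0  1  2  3  0  1  2  3  0  1  2
G(n+4) = G(n) holds for n = 0,…,8 (a full window of length max(S) = 9), so the sequence is purely periodic with period 4.

4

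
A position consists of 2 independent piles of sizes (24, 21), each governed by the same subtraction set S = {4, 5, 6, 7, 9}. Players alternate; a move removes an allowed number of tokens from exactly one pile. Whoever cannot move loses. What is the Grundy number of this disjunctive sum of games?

0

All piles use S = {4, 5, 6, 7, 9}:
G(0) = 0
G(1) = mex{} = 0
G(2) = mex{} = 0
G(3) = mex{} = 0
G(4) = mex{0} = 1
G(5) = mex{0,0} = 1
G(6) = mex{0,0,0} = 1
G(7) = mex{0,0,0,0} = 1
G(8) = mex{1,0,0,0} = 2
G(9) = mex{1,1,0,0,0} = 2
G(10) = mex{1,1,1,0,0} = 2
G(11) = mex{1,1,1,1,0} = 2
G(12) = mex{2,1,1,1,0} = 3
G(13) = mex{2,2,1,1,1} = 0
G(14) = mex{2,2,2,1,1} = 0
G(15) = mex{2,2,2,2,1} = 0
G(16) = mex{3,2,2,2,1} = 0
G(17) = mex{0,3,2,2,2} = 1
G(18) = mex{0,0,3,2,2} = 1
G(19) = mex{0,0,0,3,2} = 1
G(20) = mex{0,0,0,0,2} = 1
G(21) = mex{1,0,0,0,3} = 2
G(22) = mex{1,1,0,0,0} = 2
G(23) = mex{1,1,1,0,0} = 2
G(24) = mex{1,1,1,1,0} = 2
Pile A: G(24) = 2.
Pile B: G(21) = 2.
Combined Grundy value = 2 ⊕ 2 = 0.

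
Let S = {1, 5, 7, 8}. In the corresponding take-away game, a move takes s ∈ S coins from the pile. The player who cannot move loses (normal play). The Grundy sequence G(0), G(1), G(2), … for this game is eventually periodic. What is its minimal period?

15

G(0) = 0
G(1) = mex{0} = 1
G(2) = mex{1} = 0
G(3) = mex{0} = 1
G(4) = mex{1} = 0
G(5) = mex{0,0} = 1
G(6) = mex{1,1} = 0
G(7) = mex{0,0,0} = 1
G(8) = mex{1,1,1,0} = 2
G(9) = mex{2,0,0,1} = 3
G(10) = mex{3,1,1,0} = 2
G(11) = mex{2,0,0,1} = 3
G(12) = mex{3,1,1,0} = 2
G(13) = mex{2,2,0,1} = 3
G(14) = mex{3,3,1,0} = 2
G(15) = mex{2,2,2,1} = 0
G(16) = mex{0,3,3,2} = 1
G(17) = mex{1,2,2,3} = 0
G(18) = mex{0,3,3,2} = 1
G(19) = mex{1,2,2,3} = 0
G(20) = mex{0,0,3,2} = 1
G(21) = mex{1,1,2,3} = 0
G(22) = mex{0,0,0,2} = 1
G(23) = mex{1,1,1,0} = 2
G(24) = mex{2,0,0,1} = 3
G(25) = mex{3,1,1,0} = 2
G(26) = mex{2,0,0,1} = 3
G(27) = mex{3,1,1,0} = 2
G(28) = mex{2,2,0,1} = 3
G(29) = mex{3,3,1,0} = 2
G(30) = mex{2,2,2,1} = 0
G(31) = mex{0,3,3,2} = 1
G(n+15) = G(n) holds for n = 0,…,7 (a full window of length max(S) = 8), so the sequence is purely periodic with period 15.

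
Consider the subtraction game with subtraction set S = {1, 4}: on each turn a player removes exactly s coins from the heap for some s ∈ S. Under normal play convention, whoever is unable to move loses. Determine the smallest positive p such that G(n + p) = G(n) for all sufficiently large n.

5

G(0) = 0
G(1) = mex{0} = 1
G(2) = mex{1} = 0
G(3) = mex{0} = 1
G(4) = mex{1,0} = 2
G(5) = mex{2,1} = 0
G(6) = mex{0,0} = 1
G(7) = mex{1,1} = 0
G(8) = mex{0,2} = 1
G(9) = mex{1,0} = 2
G(10) = mex{2,1} = 0
G(11) = mex{0,0} = 1
G(12) = mex{1,1} = 0
G(13) = mex{0,2} = 1
G(14) = mex{1,0} = 2
G(n+5) = G(n) holds for n = 0,…,3 (a full window of length max(S) = 4), so the sequence is purely periodic with period 5.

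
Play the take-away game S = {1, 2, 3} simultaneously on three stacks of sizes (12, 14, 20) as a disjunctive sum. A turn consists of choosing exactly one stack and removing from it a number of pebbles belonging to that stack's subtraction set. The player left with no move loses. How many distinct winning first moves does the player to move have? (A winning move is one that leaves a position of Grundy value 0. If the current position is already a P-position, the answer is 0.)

3

All stacks use S = {1, 2, 3}:
G(0) = 0
G(1) = mex{0} = 1
G(2) = mex{1,0} = 2
G(3) = mex{2,1,0} = 3
G(4) = mex{3,2,1} = 0
G(5) = mex{0,3,2} = 1
G(6) = mex{1,0,3} = 2
G(7) = mex{2,1,0} = 3
G(8) = mex{3,2,1} = 0
G(9) = mex{0,3,2} = 1
G(10) = mex{1,0,3} = 2
G(11) = mex{2,1,0} = 3
G(12) = mex{3,2,1} = 0
G(13) = mex{0,3,2} = 1
G(14) = mex{1,0,3} = 2
G(15) = mex{2,1,0} = 3
G(16) = mex{3,2,1} = 0
G(17) = mex{0,3,2} = 1
G(18) = mex{1,0,3} = 2
G(19) = mex{2,1,0} = 3
G(20) = mex{3,2,1} = 0
Stack A: G(12) = 0.
Stack B: G(14) = 2.
Stack C: G(20) = 0.
Combined Grundy value = 0 ⊕ 2 ⊕ 0 = 2.
A winning move leaves total XOR = 0, i.e. changes one component's Grundy value g to g ⊕ X where X is the current total.
Stack A: need g' = 0⊕2 = 2. Options: 12−1→G=3, 12−2→G=2, 12−3→G=1. Hits: 1.
Stack B: need g' = 2⊕2 = 0. Options: 14−1→G=1, 14−2→G=0, 14−3→G=3. Hits: 1.
Stack C: need g' = 0⊕2 = 2. Options: 20−1→G=3, 20−2→G=2, 20−3→G=1. Hits: 1.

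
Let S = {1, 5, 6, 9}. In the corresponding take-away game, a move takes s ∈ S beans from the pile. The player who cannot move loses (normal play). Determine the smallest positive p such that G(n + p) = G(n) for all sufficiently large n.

G(0) = 0
G(1) = mex{0} = 1
G(2) = mex{1} = 0
G(3) = mex{0} = 1
G(4) = mex{1} = 0
G(5) = mex{0,0} = 1
G(6) = mex{1,1,0} = 2
G(7) = mex{2,0,1} = 3
G(8) = mex{3,1,0} = 2
G(9) = mex{2,0,1,0} = 3
G(10) = mex{3,1,0,1} = 2
G(11) = mex{2,2,1,0} = 3
G(12) = mex{3,3,2,1} = 0
G(13) = mex{0,2,3,0} = 1
G(14) = mex{1,3,2,1} = 0
G(15) = mex{0,2,3,2} = 1
G(16) = mex{1,3,2,3} = 0
G(17) = mex{0,0,3,2} = 1
G(18) = mex{1,1,0,3} = 2
G(19) = mex{2,0,1,2} = 3
G(20) = mex{3,1,0,3} = 2
G(21) = mex{2,0,1,0} = 3
G(22) = mex{3,1,0,1} = 2
G(23) = mex{2,2,1,0} = 3
G(24) = mex{3,3,2,1} = 0
G(25) = mex{0,2,3,0} = 1
G(n+12) = G(n) holds for n = 0,…,8 (a full window of length max(S) = 9), so the sequence is purely periodic with period 12.

12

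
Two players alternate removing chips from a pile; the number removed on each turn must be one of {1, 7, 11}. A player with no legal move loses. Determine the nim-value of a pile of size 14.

n :  0  1  2  3  4  5  6  7  8  9 10 11 12 13 14
G :  0  1  0  1  0  1  0  1  0  1  0  1  0  1  0

0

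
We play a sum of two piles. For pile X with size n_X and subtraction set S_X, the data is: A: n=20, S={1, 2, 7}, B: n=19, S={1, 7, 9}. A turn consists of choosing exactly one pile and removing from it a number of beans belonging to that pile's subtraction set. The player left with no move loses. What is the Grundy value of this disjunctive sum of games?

3

Pile A, S = {1, 2, 7}:
n :  0  1  2  3  4  5  6  7  8  9 10 11 12 13 14 15 16 17 18 19 20
G :  0  1  2  0  1  2  0  1  2  0  1  2  0  1  2  0  1  2  0  1  2
G_A(20) = 2.
Pile B, S = {1, 7, 9}:
n :  0  1  2  3  4  5  6  7  8  9 10 11 12 13 14 15 16 17 18 19
G :  0  1  0  1  0  1  0  1  0  1  0  1  0  1  0  1  0  1  0  1
G_B(19) = 1.
Combined Grundy value = 2 ⊕ 1 = 3.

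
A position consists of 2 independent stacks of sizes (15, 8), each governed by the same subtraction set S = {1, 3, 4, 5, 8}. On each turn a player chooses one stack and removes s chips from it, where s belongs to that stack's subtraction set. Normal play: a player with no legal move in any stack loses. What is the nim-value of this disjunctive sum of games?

6

All stacks use S = {1, 3, 4, 5, 8}:
G(0) = 0
G(1) = mex{0} = 1
G(2) = mex{1} = 0
G(3) = mex{0,0} = 1
G(4) = mex{1,1,0} = 2
G(5) = mex{2,0,1,0} = 3
G(6) = mex{3,1,0,1} = 2
G(7) = mex{2,2,1,0} = 3
G(8) = mex{3,3,2,1,0} = 4
G(9) = mex{4,2,3,2,1} = 0
G(10) = mex{0,3,2,3,0} = 1
G(11) = mex{1,4,3,2,1} = 0
G(12) = mex{0,0,4,3,2} = 1
G(13) = mex{1,1,0,4,3} = 2
G(14) = mex{2,0,1,0,2} = 3
G(15) = mex{3,1,0,1,3} = 2
Stack A: G(15) = 2.
Stack B: G(8) = 4.
Combined Grundy value = 2 ⊕ 4 = 6.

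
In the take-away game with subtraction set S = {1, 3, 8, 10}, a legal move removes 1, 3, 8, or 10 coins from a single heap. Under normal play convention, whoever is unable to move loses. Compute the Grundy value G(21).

n :  0  1  2  3  4  5  6  7  8  9 10 11 12 13 14 15 16 17 18 19 20 21
G :  0  1  0  1  0  1  0  1  2  3  2  0  1  0  1  0  1  0  1  2  3  2

2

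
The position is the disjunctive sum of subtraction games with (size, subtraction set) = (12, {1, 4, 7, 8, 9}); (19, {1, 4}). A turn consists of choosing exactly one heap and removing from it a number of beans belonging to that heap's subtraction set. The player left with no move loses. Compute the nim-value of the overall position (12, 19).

Heap A, S = {1, 4, 7, 8, 9}:
n :  0  1  2  3  4  5  6  7  8  9 10 11 12
G :  0  1  0  1  2  0  1  2  3  2  3  4  5
G_A(12) = 5.
Heap B, S = {1, 4}:
G(0) = 0
G(1) = mex{0} = 1
G(2) = mex{1} = 0
G(3) = mex{0} = 1
G(4) = mex{1,0} = 2
G(5) = mex{2,1} = 0
G(6) = mex{0,0} = 1
G(7) = mex{1,1} = 0
G(8) = mex{0,2} = 1
G(9) = mex{1,0} = 2
G(10) = mex{2,1} = 0
G(11) = mex{0,0} = 1
G(12) = mex{1,1} = 0
G(13) = mex{0,2} = 1
G(14) = mex{1,0} = 2
G(15) = mex{2,1} = 0
G(16) = mex{0,0} = 1
G(17) = mex{1,1} = 0
G(18) = mex{0,2} = 1
G(19) = mex{1,0} = 2
G_B(19) = 2.
Combined Grundy value = 5 ⊕ 2 = 7.

7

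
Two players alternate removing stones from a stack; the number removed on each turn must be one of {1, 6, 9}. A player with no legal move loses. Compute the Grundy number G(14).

0

G(0) = 0
G(1) = mex{0} = 1
G(2) = mex{1} = 0
G(3) = mex{0} = 1
G(4) = mex{1} = 0
G(5) = mex{0} = 1
G(6) = mex{1,0} = 2
G(7) = mex{2,1} = 0
G(8) = mex{0,0} = 1
G(9) = mex{1,1,0} = 2
G(10) = mex{2,0,1} = 3
G(11) = mex{3,1,0} = 2
G(12) = mex{2,2,1} = 0
G(13) = mex{0,0,0} = 1
G(14) = mex{1,1,1} = 0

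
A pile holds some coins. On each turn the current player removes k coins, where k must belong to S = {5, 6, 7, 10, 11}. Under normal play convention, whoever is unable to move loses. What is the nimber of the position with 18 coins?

n :  0  1  2  3  4  5  6  7  8  9 10 11 12 13 14 15 16 17 18
G :  0  0  0  0  0  1  1  1  1  1  2  2  2  2  2  3  0  0  0

0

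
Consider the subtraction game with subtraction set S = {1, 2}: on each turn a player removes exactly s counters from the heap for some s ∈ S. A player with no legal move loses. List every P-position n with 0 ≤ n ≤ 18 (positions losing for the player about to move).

n :  0  1  2  3  4  5  6  7  8  9 10 11 12 13 14 15 16 17 18
G :  0  1  2  0  1  2  0  1  2  0  1  2  0  1  2  0  1  2  0
P-positions are exactly the n with G(n) = 0.

0, 3, 6, 9, 12, 15, 18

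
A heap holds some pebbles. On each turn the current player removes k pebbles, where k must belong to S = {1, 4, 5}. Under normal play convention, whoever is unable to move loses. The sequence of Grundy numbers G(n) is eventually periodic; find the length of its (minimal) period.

G(0) = 0
G(1) = mex{0} = 1
G(2) = mex{1} = 0
G(3) = mex{0} = 1
G(4) = mex{1,0} = 2
G(5) = mex{2,1,0} = 3
G(6) = mex{3,0,1} = 2
G(7) = mex{2,1,0} = 3
G(8) = mex{3,2,1} = 0
G(9) = mex{0,3,2} = 1
G(10) = mex{1,2,3} = 0
G(11) = mex{0,3,2} = 1
G(12) = mex{1,0,3} = 2
G(13) = mex{2,1,0} = 3
G(14) = mex{3,0,1} = 2
G(15) = mex{2,1,0} = 3
G(16) = mex{3,2,1} = 0
G(17) = mex{0,3,2} = 1
G(n+8) = G(n) holds for n = 0,…,4 (a full window of length max(S) = 5), so the sequence is purely periodic with period 8.

8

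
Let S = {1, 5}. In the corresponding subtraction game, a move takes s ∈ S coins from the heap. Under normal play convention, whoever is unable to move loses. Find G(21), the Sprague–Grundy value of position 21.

n :  0  1  2  3  4  5  6  7  8  9 10 11 12 13 14 15 16 17 18 19 20 21
G :  0  1  0  1  0  1  0  1  0  1  0  1  0  1  0  1  0  1  0  1  0  1

1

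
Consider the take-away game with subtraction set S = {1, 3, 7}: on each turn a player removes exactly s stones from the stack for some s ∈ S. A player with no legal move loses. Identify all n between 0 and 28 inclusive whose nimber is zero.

0, 2, 4, 6, 8, 10, 12, 14, 16, 18, 20, 22, 24, 26, 28

n :  0  1  2  3  4  5  6  7  8  9 10 11 12 13 14 15 16 17 18 19 20 21 22 23 24 25 26 27 28
G :  0  1  0  1  0  1  0  1  0  1  0  1  0  1  0  1  0  1  0  1  0  1  0  1  0  1  0  1  0
P-positions are exactly the n with G(n) = 0.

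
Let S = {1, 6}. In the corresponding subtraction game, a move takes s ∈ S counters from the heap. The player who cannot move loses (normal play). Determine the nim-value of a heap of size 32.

G(0) = 0
G(1) = mex{0} = 1
G(2) = mex{1} = 0
G(3) = mex{0} = 1
G(4) = mex{1} = 0
G(5) = mex{0} = 1
G(6) = mex{1,0} = 2
G(7) = mex{2,1} = 0
G(8) = mex{0,0} = 1
G(9) = mex{1,1} = 0
G(10) = mex{0,0} = 1
G(11) = mex{1,1} = 0
G(12) = mex{0,2} = 1
G(13) = mex{1,0} = 2
G(14) = mex{2,1} = 0
G(15) = mex{0,0} = 1
G(16) = mex{1,1} = 0
G(17) = mex{0,0} = 1
G(18) = mex{1,1} = 0
G(19) = mex{0,2} = 1
G(20) = mex{1,0} = 2
G(21) = mex{2,1} = 0
G(22) = mex{0,0} = 1
G(23) = mex{1,1} = 0
G(24) = mex{0,0} = 1
G(25) = mex{1,1} = 0
G(26) = mex{0,2} = 1
G(27) = mex{1,0} = 2
G(28) = mex{2,1} = 0
G(29) = mex{0,0} = 1
G(30) = mex{1,1} = 0
G(31) = mex{0,0} = 1
G(32) = mex{1,1} = 0

0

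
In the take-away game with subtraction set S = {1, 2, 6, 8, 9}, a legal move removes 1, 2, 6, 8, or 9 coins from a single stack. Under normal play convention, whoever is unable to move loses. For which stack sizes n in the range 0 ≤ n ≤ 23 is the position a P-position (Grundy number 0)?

G(0) = 0
G(1) = mex{0} = 1
G(2) = mex{1,0} = 2
G(3) = mex{2,1} = 0
G(4) = mex{0,2} = 1
G(5) = mex{1,0} = 2
G(6) = mex{2,1,0} = 3
G(7) = mex{3,2,1} = 0
G(8) = mex{0,3,2,0} = 1
G(9) = mex{1,0,0,1,0} = 2
G(10) = mex{2,1,1,2,1} = 0
G(11) = mex{0,2,2,0,2} = 1
G(12) = mex{1,0,3,1,0} = 2
G(13) = mex{2,1,0,2,1} = 3
G(14) = mex{3,2,1,3,2} = 0
G(15) = mex{0,3,2,0,3} = 1
G(16) = mex{1,0,0,1,0} = 2
G(17) = mex{2,1,1,2,1} = 0
G(18) = mex{0,2,2,0,2} = 1
G(19) = mex{1,0,3,1,0} = 2
G(20) = mex{2,1,0,2,1} = 3
G(21) = mex{3,2,1,3,2} = 0
G(22) = mex{0,3,2,0,3} = 1
G(23) = mex{1,0,0,1,0} = 2
P-positions are exactly the n with G(n) = 0.

0, 3, 7, 10, 14, 17, 21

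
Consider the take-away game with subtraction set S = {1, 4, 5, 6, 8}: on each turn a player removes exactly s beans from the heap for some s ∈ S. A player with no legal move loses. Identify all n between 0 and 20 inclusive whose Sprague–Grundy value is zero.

n :  0  1  2  3  4  5  6  7  8  9 10 11 12 13 14 15 16 17 18 19 20
G :  0  1  0  1  2  3  2  3  4  0  1  0  1  2  3  2  3  4  0  1  0
P-positions are exactly the n with G(n) = 0.

0, 2, 9, 11, 18, 20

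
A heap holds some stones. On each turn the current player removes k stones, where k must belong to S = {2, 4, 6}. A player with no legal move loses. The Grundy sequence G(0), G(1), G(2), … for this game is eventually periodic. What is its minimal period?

8

n :  0  1  2  3  4  5  6  7  8  9 10 11 12 13 14 15 16 17
G :  0  0  1  1  2  2  3  3  0  0  1  1  2  2  3  3  0  0
G(n+8) = G(n) holds for n = 0,…,5 (a full window of length max(S) = 6), so the sequence is purely periodic with period 8.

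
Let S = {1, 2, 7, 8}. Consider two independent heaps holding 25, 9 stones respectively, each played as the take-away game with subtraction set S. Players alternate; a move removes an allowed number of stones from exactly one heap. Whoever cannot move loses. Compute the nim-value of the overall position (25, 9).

1

All heaps use S = {1, 2, 7, 8}:
G(0) = 0
G(1) = mex{0} = 1
G(2) = mex{1,0} = 2
G(3) = mex{2,1} = 0
G(4) = mex{0,2} = 1
G(5) = mex{1,0} = 2
G(6) = mex{2,1} = 0
G(7) = mex{0,2,0} = 1
G(8) = mex{1,0,1,0} = 2
G(9) = mex{2,1,2,1} = 0
G(10) = mex{0,2,0,2} = 1
G(11) = mex{1,0,1,0} = 2
G(12) = mex{2,1,2,1} = 0
G(13) = mex{0,2,0,2} = 1
G(14) = mex{1,0,1,0} = 2
G(15) = mex{2,1,2,1} = 0
G(16) = mex{0,2,0,2} = 1
G(17) = mex{1,0,1,0} = 2
G(18) = mex{2,1,2,1} = 0
G(19) = mex{0,2,0,2} = 1
G(20) = mex{1,0,1,0} = 2
G(21) = mex{2,1,2,1} = 0
G(22) = mex{0,2,0,2} = 1
G(23) = mex{1,0,1,0} = 2
G(24) = mex{2,1,2,1} = 0
G(25) = mex{0,2,0,2} = 1
Heap A: G(25) = 1.
Heap B: G(9) = 0.
Combined Grundy value = 1 ⊕ 0 = 1.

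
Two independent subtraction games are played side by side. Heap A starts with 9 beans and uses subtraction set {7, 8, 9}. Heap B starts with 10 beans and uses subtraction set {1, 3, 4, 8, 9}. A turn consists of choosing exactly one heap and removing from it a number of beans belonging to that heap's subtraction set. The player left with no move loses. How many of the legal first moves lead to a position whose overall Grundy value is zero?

Heap A, S = {7, 8, 9}:
G(0) = 0
G(1) = mex{} = 0
G(2) = mex{} = 0
G(3) = mex{} = 0
G(4) = mex{} = 0
G(5) = mex{} = 0
G(6) = mex{} = 0
G(7) = mex{0} = 1
G(8) = mex{0,0} = 1
G(9) = mex{0,0,0} = 1
G_A(9) = 1.
Heap B, S = {1, 3, 4, 8, 9}:
n :  0  1  2  3  4  5  6  7  8  9 10
G :  0  1  0  1  2  3  2  0  1  4  3
G_B(10) = 3.
Combined Grundy value = 1 ⊕ 3 = 2.
A winning move leaves total XOR = 0, i.e. changes one component's Grundy value g to g ⊕ X where X is the current total.
Heap A: need g' = 1⊕2 = 3. Options: 9−7→G=0, 9−8→G=0, 9−9→G=0. Hits: 0.
Heap B: need g' = 3⊕2 = 1. Options: 10−1→G=4, 10−3→G=0, 10−4→G=2, 10−8→G=0, 10−9→G=1. Hits: 1.

1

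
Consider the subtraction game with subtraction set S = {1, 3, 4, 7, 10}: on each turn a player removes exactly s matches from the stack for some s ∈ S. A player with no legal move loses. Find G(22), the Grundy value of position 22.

1

n :  0  1  2  3  4  5  6  7  8  9 10 11 12 13 14 15 16 17 18 19 20 21 22
G :  0  1  0  1  2  3  2  3  0  1  4  5  2  0  1  4  3  2  3  0  1  0  1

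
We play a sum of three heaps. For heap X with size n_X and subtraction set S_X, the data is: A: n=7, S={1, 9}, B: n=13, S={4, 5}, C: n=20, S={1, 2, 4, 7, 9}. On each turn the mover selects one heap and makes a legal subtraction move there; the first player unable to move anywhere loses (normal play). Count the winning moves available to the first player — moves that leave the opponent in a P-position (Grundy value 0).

2

Heap A, S = {1, 9}:
n : 0 1 2 3 4 5 6 7
G : 0 1 0 1 0 1 0 1
G_A(7) = 1.
Heap B, S = {4, 5}:
G(0) = 0
G(1) = mex{} = 0
G(2) = mex{} = 0
G(3) = mex{} = 0
G(4) = mex{0} = 1
G(5) = mex{0,0} = 1
G(6) = mex{0,0} = 1
G(7) = mex{0,0} = 1
G(8) = mex{1,0} = 2
G(9) = mex{1,1} = 0
G(10) = mex{1,1} = 0
G(11) = mex{1,1} = 0
G(12) = mex{2,1} = 0
G(13) = mex{0,2} = 1
G_B(13) = 1.
Heap C, S = {1, 2, 4, 7, 9}:
n :  0  1  2  3  4  5  6  7  8  9 10 11 12 13 14 15 16 17 18 19 20
G :  0  1  2  0  1  2  0  1  2  3  4  0  1  2  0  1  2  0  1  2  3
G_C(20) = 3.
Combined Grundy value = 1 ⊕ 1 ⊕ 3 = 3.
A winning move leaves total XOR = 0, i.e. changes one component's Grundy value g to g ⊕ X where X is the current total.
Heap A: need g' = 1⊕3 = 2. Options: 7−1→G=0. Hits: 0.
Heap B: need g' = 1⊕3 = 2. Options: 13−4→G=0, 13−5→G=2. Hits: 1.
Heap C: need g' = 3⊕3 = 0. Options: 20−1→G=2, 20−2→G=1, 20−4→G=2, 20−7→G=2, 20−9→G=0. Hits: 1.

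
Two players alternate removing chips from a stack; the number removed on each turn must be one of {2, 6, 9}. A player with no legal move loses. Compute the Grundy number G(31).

0

G(0) = 0
G(1) = mex{} = 0
G(2) = mex{0} = 1
G(3) = mex{0} = 1
G(4) = mex{1} = 0
G(5) = mex{1} = 0
G(6) = mex{0,0} = 1
G(7) = mex{0,0} = 1
G(8) = mex{1,1} = 0
G(9) = mex{1,1,0} = 2
G(10) = mex{0,0,0} = 1
G(11) = mex{2,0,1} = 3
G(12) = mex{1,1,1} = 0
G(13) = mex{3,1,0} = 2
G(14) = mex{0,0,0} = 1
G(15) = mex{2,2,1} = 0
G(16) = mex{1,1,1} = 0
G(17) = mex{0,3,0} = 1
G(18) = mex{0,0,2} = 1
G(19) = mex{1,2,1} = 0
G(20) = mex{1,1,3} = 0
G(21) = mex{0,0,0} = 1
G(22) = mex{0,0,2} = 1
G(23) = mex{1,1,1} = 0
G(24) = mex{1,1,0} = 2
G(25) = mex{0,0,0} = 1
G(26) = mex{2,0,1} = 3
G(27) = mex{1,1,1} = 0
G(28) = mex{3,1,0} = 2
G(29) = mex{0,0,0} = 1
G(30) = mex{2,2,1} = 0
G(31) = mex{1,1,1} = 0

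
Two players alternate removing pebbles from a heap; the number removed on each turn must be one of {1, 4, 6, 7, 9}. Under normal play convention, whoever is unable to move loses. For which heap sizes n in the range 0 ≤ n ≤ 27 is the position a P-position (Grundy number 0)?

0, 2, 5, 10, 13, 15, 18, 23, 26

G(0) = 0
G(1) = mex{0} = 1
G(2) = mex{1} = 0
G(3) = mex{0} = 1
G(4) = mex{1,0} = 2
G(5) = mex{2,1} = 0
G(6) = mex{0,0,0} = 1
G(7) = mex{1,1,1,0} = 2
G(8) = mex{2,2,0,1} = 3
G(9) = mex{3,0,1,0,0} = 2
G(10) = mex{2,1,2,1,1} = 0
G(11) = mex{0,2,0,2,0} = 1
G(12) = mex{1,3,1,0,1} = 2
G(13) = mex{2,2,2,1,2} = 0
G(14) = mex{0,0,3,2,0} = 1
G(15) = mex{1,1,2,3,1} = 0
G(16) = mex{0,2,0,2,2} = 1
G(17) = mex{1,0,1,0,3} = 2
G(18) = mex{2,1,2,1,2} = 0
G(19) = mex{0,0,0,2,0} = 1
G(20) = mex{1,1,1,0,1} = 2
G(21) = mex{2,2,0,1,2} = 3
G(22) = mex{3,0,1,0,0} = 2
G(23) = mex{2,1,2,1,1} = 0
G(24) = mex{0,2,0,2,0} = 1
G(25) = mex{1,3,1,0,1} = 2
G(26) = mex{2,2,2,1,2} = 0
G(27) = mex{0,0,3,2,0} = 1
P-positions are exactly the n with G(n) = 0.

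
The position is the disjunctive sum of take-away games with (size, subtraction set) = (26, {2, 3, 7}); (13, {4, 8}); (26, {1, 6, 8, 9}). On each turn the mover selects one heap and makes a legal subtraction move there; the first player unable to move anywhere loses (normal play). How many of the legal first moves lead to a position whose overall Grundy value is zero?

4

Heap A, S = {2, 3, 7}:
n :  0  1  2  3  4  5  6  7  8  9 10 11 12 13 14 15 16 17 18 19 20 21 22 23 24 25 26
G :  0  0  1  1  2  0  0  1  1  2  0  0  1  1  2  0  0  1  1  2  0  0  1  1  2  0  0
G_A(26) = 0.
Heap B, S = {4, 8}:
n :  0  1  2  3  4  5  6  7  8  9 10 11 12 13
G :  0  0  0  0  1  1  1  1  2  2  2  2  0  0
G_B(13) = 0.
Heap C, S = {1, 6, 8, 9}:
G(0) = 0
G(1) = mex{0} = 1
G(2) = mex{1} = 0
G(3) = mex{0} = 1
G(4) = mex{1} = 0
G(5) = mex{0} = 1
G(6) = mex{1,0} = 2
G(7) = mex{2,1} = 0
G(8) = mex{0,0,0} = 1
G(9) = mex{1,1,1,0} = 2
G(10) = mex{2,0,0,1} = 3
G(11) = mex{3,1,1,0} = 2
G(12) = mex{2,2,0,1} = 3
G(13) = mex{3,0,1,0} = 2
G(14) = mex{2,1,2,1} = 0
G(15) = mex{0,2,0,2} = 1
G(16) = mex{1,3,1,0} = 2
G(17) = mex{2,2,2,1} = 0
G(18) = mex{0,3,3,2} = 1
G(19) = mex{1,2,2,3} = 0
G(20) = mex{0,0,3,2} = 1
G(21) = mex{1,1,2,3} = 0
G(22) = mex{0,2,0,2} = 1
G(23) = mex{1,0,1,0} = 2
G(24) = mex{2,1,2,1} = 0
G(25) = mex{0,0,0,2} = 1
G(26) = mex{1,1,1,0} = 2
G_C(26) = 2.
Combined Grundy value = 0 ⊕ 0 ⊕ 2 = 2.
A winning move leaves total XOR = 0, i.e. changes one component's Grundy value g to g ⊕ X where X is the current total.
Heap A: need g' = 0⊕2 = 2. Options: 26−2→G=2, 26−3→G=1, 26−7→G=2. Hits: 2.
Heap B: need g' = 0⊕2 = 2. Options: 13−4→G=2, 13−8→G=1. Hits: 1.
Heap C: need g' = 2⊕2 = 0. Options: 26−1→G=1, 26−6→G=1, 26−8→G=1, 26−9→G=0. Hits: 1.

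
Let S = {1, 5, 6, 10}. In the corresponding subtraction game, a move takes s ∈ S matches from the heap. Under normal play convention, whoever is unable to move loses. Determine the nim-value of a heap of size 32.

G(0) = 0
G(1) = mex{0} = 1
G(2) = mex{1} = 0
G(3) = mex{0} = 1
G(4) = mex{1} = 0
G(5) = mex{0,0} = 1
G(6) = mex{1,1,0} = 2
G(7) = mex{2,0,1} = 3
G(8) = mex{3,1,0} = 2
G(9) = mex{2,0,1} = 3
G(10) = mex{3,1,0,0} = 2
G(11) = mex{2,2,1,1} = 0
G(12) = mex{0,3,2,0} = 1
G(13) = mex{1,2,3,1} = 0
G(14) = mex{0,3,2,0} = 1
G(15) = mex{1,2,3,1} = 0
G(16) = mex{0,0,2,2} = 1
G(17) = mex{1,1,0,3} = 2
G(18) = mex{2,0,1,2} = 3
G(19) = mex{3,1,0,3} = 2
G(20) = mex{2,0,1,2} = 3
G(21) = mex{3,1,0,0} = 2
G(22) = mex{2,2,1,1} = 0
G(23) = mex{0,3,2,0} = 1
G(24) = mex{1,2,3,1} = 0
G(25) = mex{0,3,2,0} = 1
G(26) = mex{1,2,3,1} = 0
G(27) = mex{0,0,2,2} = 1
G(28) = mex{1,1,0,3} = 2
G(29) = mex{2,0,1,2} = 3
G(30) = mex{3,1,0,3} = 2
G(31) = mex{2,0,1,2} = 3
G(32) = mex{3,1,0,0} = 2

2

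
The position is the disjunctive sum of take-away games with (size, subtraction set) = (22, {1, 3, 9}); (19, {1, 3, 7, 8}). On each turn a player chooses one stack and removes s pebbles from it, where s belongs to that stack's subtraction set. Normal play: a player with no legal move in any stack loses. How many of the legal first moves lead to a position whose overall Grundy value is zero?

0

Stack A, S = {1, 3, 9}:
G(0) = 0
G(1) = mex{0} = 1
G(2) = mex{1} = 0
G(3) = mex{0,0} = 1
G(4) = mex{1,1} = 0
G(5) = mex{0,0} = 1
G(6) = mex{1,1} = 0
G(7) = mex{0,0} = 1
G(8) = mex{1,1} = 0
G(9) = mex{0,0,0} = 1
G(10) = mex{1,1,1} = 0
G(11) = mex{0,0,0} = 1
G(12) = mex{1,1,1} = 0
G(13) = mex{0,0,0} = 1
G(14) = mex{1,1,1} = 0
G(15) = mex{0,0,0} = 1
G(16) = mex{1,1,1} = 0
G(17) = mex{0,0,0} = 1
G(18) = mex{1,1,1} = 0
G(19) = mex{0,0,0} = 1
G(20) = mex{1,1,1} = 0
G(21) = mex{0,0,0} = 1
G(22) = mex{1,1,1} = 0
G_A(22) = 0.
Stack B, S = {1, 3, 7, 8}:
G(0) = 0
G(1) = mex{0} = 1
G(2) = mex{1} = 0
G(3) = mex{0,0} = 1
G(4) = mex{1,1} = 0
G(5) = mex{0,0} = 1
G(6) = mex{1,1} = 0
G(7) = mex{0,0,0} = 1
G(8) = mex{1,1,1,0} = 2
G(9) = mex{2,0,0,1} = 3
G(10) = mex{3,1,1,0} = 2
G(11) = mex{2,2,0,1} = 3
G(12) = mex{3,3,1,0} = 2
G(13) = mex{2,2,0,1} = 3
G(14) = mex{3,3,1,0} = 2
G(15) = mex{2,2,2,1} = 0
G(16) = mex{0,3,3,2} = 1
G(17) = mex{1,2,2,3} = 0
G(18) = mex{0,0,3,2} = 1
G(19) = mex{1,1,2,3} = 0
G_B(19) = 0.
Combined Grundy value = 0 ⊕ 0 = 0.
A winning move leaves total XOR = 0, i.e. changes one component's Grundy value g to g ⊕ X where X is the current total.
Stack A: target g' = 0⊕0 = 0, but every legal move changes the Grundy value (mex property), so 0 moves.
Stack B: target g' = 0⊕0 = 0, but every legal move changes the Grundy value (mex property), so 0 moves.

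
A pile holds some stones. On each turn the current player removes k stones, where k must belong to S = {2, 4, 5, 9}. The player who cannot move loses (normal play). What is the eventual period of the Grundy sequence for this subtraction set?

n :  0  1  2  3  4  5  6  7  8  9 10 11 12 13 14 15 16 17
G :  0  0  1  1  2  2  3  0  0  1  1  2  2  3  0  0  1  1
G(n+7) = G(n) holds for n = 0,…,8 (a full window of length max(S) = 9), so the sequence is purely periodic with period 7.

7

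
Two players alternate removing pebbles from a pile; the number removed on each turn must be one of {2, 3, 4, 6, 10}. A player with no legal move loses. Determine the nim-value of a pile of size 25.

0

G(0) = 0
G(1) = mex{} = 0
G(2) = mex{0} = 1
G(3) = mex{0,0} = 1
G(4) = mex{1,0,0} = 2
G(5) = mex{1,1,0} = 2
G(6) = mex{2,1,1,0} = 3
G(7) = mex{2,2,1,0} = 3
G(8) = mex{3,2,2,1} = 0
G(9) = mex{3,3,2,1} = 0
G(10) = mex{0,3,3,2,0} = 1
G(11) = mex{0,0,3,2,0} = 1
G(12) = mex{1,0,0,3,1} = 2
G(13) = mex{1,1,0,3,1} = 2
G(14) = mex{2,1,1,0,2} = 3
G(15) = mex{2,2,1,0,2} = 3
G(16) = mex{3,2,2,1,3} = 0
G(17) = mex{3,3,2,1,3} = 0
G(18) = mex{0,3,3,2,0} = 1
G(19) = mex{0,0,3,2,0} = 1
G(20) = mex{1,0,0,3,1} = 2
G(21) = mex{1,1,0,3,1} = 2
G(22) = mex{2,1,1,0,2} = 3
G(23) = mex{2,2,1,0,2} = 3
G(24) = mex{3,2,2,1,3} = 0
G(25) = mex{3,3,2,1,3} = 0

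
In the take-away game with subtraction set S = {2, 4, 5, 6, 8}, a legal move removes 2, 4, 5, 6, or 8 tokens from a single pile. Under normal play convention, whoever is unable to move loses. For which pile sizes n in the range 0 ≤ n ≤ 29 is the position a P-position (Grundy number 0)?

n :  0  1  2  3  4  5  6  7  8  9 10 11 12 13 14 15 16 17 18 19 20 21 22 23 24 25 26 27 28 29
G :  0  0  1  1  2  2  3  3  4  4  0  0  1  1  2  2  3  3  4  4  0  0  1  1  2  2  3  3  4  4
P-positions are exactly the n with G(n) = 0.

0, 1, 10, 11, 20, 21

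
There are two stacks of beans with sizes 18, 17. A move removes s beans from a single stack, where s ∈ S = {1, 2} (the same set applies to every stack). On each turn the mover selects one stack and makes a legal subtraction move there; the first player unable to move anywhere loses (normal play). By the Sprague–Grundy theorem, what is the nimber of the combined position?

2

All stacks use S = {1, 2}:
G(0) = 0
G(1) = mex{0} = 1
G(2) = mex{1,0} = 2
G(3) = mex{2,1} = 0
G(4) = mex{0,2} = 1
G(5) = mex{1,0} = 2
G(6) = mex{2,1} = 0
G(7) = mex{0,2} = 1
G(8) = mex{1,0} = 2
G(9) = mex{2,1} = 0
G(10) = mex{0,2} = 1
G(11) = mex{1,0} = 2
G(12) = mex{2,1} = 0
G(13) = mex{0,2} = 1
G(14) = mex{1,0} = 2
G(15) = mex{2,1} = 0
G(16) = mex{0,2} = 1
G(17) = mex{1,0} = 2
G(18) = mex{2,1} = 0
Stack A: G(18) = 0.
Stack B: G(17) = 2.
Combined Grundy value = 0 ⊕ 2 = 2.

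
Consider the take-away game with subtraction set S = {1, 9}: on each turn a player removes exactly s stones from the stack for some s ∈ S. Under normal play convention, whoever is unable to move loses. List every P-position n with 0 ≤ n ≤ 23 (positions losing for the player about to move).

G(0) = 0
G(1) = mex{0} = 1
G(2) = mex{1} = 0
G(3) = mex{0} = 1
G(4) = mex{1} = 0
G(5) = mex{0} = 1
G(6) = mex{1} = 0
G(7) = mex{0} = 1
G(8) = mex{1} = 0
G(9) = mex{0,0} = 1
G(10) = mex{1,1} = 0
G(11) = mex{0,0} = 1
G(12) = mex{1,1} = 0
G(13) = mex{0,0} = 1
G(14) = mex{1,1} = 0
G(15) = mex{0,0} = 1
G(16) = mex{1,1} = 0
G(17) = mex{0,0} = 1
G(18) = mex{1,1} = 0
G(19) = mex{0,0} = 1
G(20) = mex{1,1} = 0
G(21) = mex{0,0} = 1
G(22) = mex{1,1} = 0
G(23) = mex{0,0} = 1
P-positions are exactly the n with G(n) = 0.

0, 2, 4, 6, 8, 10, 12, 14, 16, 18, 20, 22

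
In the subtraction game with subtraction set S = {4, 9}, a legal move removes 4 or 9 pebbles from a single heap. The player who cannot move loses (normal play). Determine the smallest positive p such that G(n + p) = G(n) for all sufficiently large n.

G(0) = 0
G(1) = mex{} = 0
G(2) = mex{} = 0
G(3) = mex{} = 0
G(4) = mex{0} = 1
G(5) = mex{0} = 1
G(6) = mex{0} = 1
G(7) = mex{0} = 1
G(8) = mex{1} = 0
G(9) = mex{1,0} = 2
G(10) = mex{1,0} = 2
G(11) = mex{1,0} = 2
G(12) = mex{0,0} = 1
G(13) = mex{2,1} = 0
G(14) = mex{2,1} = 0
G(15) = mex{2,1} = 0
G(16) = mex{1,1} = 0
G(17) = mex{0,0} = 1
G(18) = mex{0,2} = 1
G(19) = mex{0,2} = 1
G(20) = mex{0,2} = 1
G(21) = mex{1,1} = 0
G(22) = mex{1,0} = 2
G(23) = mex{1,0} = 2
G(24) = mex{1,0} = 2
G(25) = mex{0,0} = 1
G(26) = mex{2,1} = 0
G(27) = mex{2,1} = 0
G(n+13) = G(n) holds for n = 0,…,8 (a full window of length max(S) = 9), so the sequence is purely periodic with period 13.

13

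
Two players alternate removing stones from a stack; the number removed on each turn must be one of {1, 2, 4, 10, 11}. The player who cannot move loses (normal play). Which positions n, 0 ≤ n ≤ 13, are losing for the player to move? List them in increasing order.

0, 3, 6, 9, 12

G(0) = 0
G(1) = mex{0} = 1
G(2) = mex{1,0} = 2
G(3) = mex{2,1} = 0
G(4) = mex{0,2,0} = 1
G(5) = mex{1,0,1} = 2
G(6) = mex{2,1,2} = 0
G(7) = mex{0,2,0} = 1
G(8) = mex{1,0,1} = 2
G(9) = mex{2,1,2} = 0
G(10) = mex{0,2,0,0} = 1
G(11) = mex{1,0,1,1,0} = 2
G(12) = mex{2,1,2,2,1} = 0
G(13) = mex{0,2,0,0,2} = 1
P-positions are exactly the n with G(n) = 0.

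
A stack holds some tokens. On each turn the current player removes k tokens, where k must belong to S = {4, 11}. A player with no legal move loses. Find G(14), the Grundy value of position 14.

n :  0  1  2  3  4  5  6  7  8  9 10 11 12 13 14
G :  0  0  0  0  1  1  1  1  0  0  0  2  1  1  1

1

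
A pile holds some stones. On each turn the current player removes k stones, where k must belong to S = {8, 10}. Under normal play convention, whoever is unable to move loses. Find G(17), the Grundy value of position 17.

2

G(0) = 0
G(1) = mex{} = 0
G(2) = mex{} = 0
G(3) = mex{} = 0
G(4) = mex{} = 0
G(5) = mex{} = 0
G(6) = mex{} = 0
G(7) = mex{} = 0
G(8) = mex{0} = 1
G(9) = mex{0} = 1
G(10) = mex{0,0} = 1
G(11) = mex{0,0} = 1
G(12) = mex{0,0} = 1
G(13) = mex{0,0} = 1
G(14) = mex{0,0} = 1
G(15) = mex{0,0} = 1
G(16) = mex{1,0} = 2
G(17) = mex{1,0} = 2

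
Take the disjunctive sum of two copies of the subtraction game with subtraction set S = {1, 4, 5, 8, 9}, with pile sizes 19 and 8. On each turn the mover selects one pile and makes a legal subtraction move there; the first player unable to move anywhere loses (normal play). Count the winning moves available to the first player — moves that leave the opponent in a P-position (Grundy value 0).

2

All piles use S = {1, 4, 5, 8, 9}:
G(0) = 0
G(1) = mex{0} = 1
G(2) = mex{1} = 0
G(3) = mex{0} = 1
G(4) = mex{1,0} = 2
G(5) = mex{2,1,0} = 3
G(6) = mex{3,0,1} = 2
G(7) = mex{2,1,0} = 3
G(8) = mex{3,2,1,0} = 4
G(9) = mex{4,3,2,1,0} = 5
G(10) = mex{5,2,3,0,1} = 4
G(11) = mex{4,3,2,1,0} = 5
G(12) = mex{5,4,3,2,1} = 0
G(13) = mex{0,5,4,3,2} = 1
G(14) = mex{1,4,5,2,3} = 0
G(15) = mex{0,5,4,3,2} = 1
G(16) = mex{1,0,5,4,3} = 2
G(17) = mex{2,1,0,5,4} = 3
G(18) = mex{3,0,1,4,5} = 2
G(19) = mex{2,1,0,5,4} = 3
Pile A: G(19) = 3.
Pile B: G(8) = 4.
Combined Grundy value = 3 ⊕ 4 = 7.
A winning move leaves total XOR = 0, i.e. changes one component's Grundy value g to g ⊕ X where X is the current total.
Pile A: need g' = 3⊕7 = 4. Options: 19−1→G=2, 19−4→G=1, 19−5→G=0, 19−8→G=5, 19−9→G=4. Hits: 1.
Pile B: need g' = 4⊕7 = 3. Options: 8−1→G=3, 8−4→G=2, 8−5→G=1, 8−8→G=0. Hits: 1.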